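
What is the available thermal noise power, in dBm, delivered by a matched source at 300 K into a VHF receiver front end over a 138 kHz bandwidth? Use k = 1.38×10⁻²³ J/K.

−122.4 dBm

P_n = kTB = 1.38×10⁻²³ × 300 × 1.38×10⁵ = 5.71×10⁻¹⁶ W
In dBm: 10 log₁₀(5.71×10⁻¹⁶ / 10⁻³) = −122.4 dBm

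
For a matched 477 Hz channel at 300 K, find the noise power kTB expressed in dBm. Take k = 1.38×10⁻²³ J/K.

P_n = kTB = 1.38×10⁻²³ × 300 × 4.77×10² = 1.97×10⁻¹⁸ W
In dBm: 10 log₁₀(1.97×10⁻¹⁸ / 10⁻³) = −147.0 dBm

−147.0 dBm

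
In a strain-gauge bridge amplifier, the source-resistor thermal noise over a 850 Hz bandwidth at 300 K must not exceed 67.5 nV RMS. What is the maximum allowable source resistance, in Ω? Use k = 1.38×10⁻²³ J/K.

324 Ω

Johnson–Nyquist: V_n = √(4kTRB) ⇒ R = V_n² / (4kTB)
4kTB = 4 × 1.38×10⁻²³ × 300 × 8.50×10² = 1.41×10⁻¹⁷
R = (6.75×10⁻⁸)² / 1.41×10⁻¹⁷ = 3.24×10² Ω = 324 Ω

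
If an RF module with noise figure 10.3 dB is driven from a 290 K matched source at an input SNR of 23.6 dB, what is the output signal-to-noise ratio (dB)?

13.3 dB

By definition F = SNR_in/SNR_out, so in dB: SNR_out = SNR_in − NF
SNR_out = 23.6 − 10.3 = 13.3 dB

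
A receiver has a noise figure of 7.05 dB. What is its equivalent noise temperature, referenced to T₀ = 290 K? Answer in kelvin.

F = 10^(7.05/10) = 5.06991
T_e = (F − 1)·T₀ = (5.06991 − 1) × 290 = 1180 K

1180 K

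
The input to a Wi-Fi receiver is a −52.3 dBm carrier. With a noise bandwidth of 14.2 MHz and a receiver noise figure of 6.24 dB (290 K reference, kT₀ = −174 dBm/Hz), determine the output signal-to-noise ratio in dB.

43.9 dB

Noise floor: N = −174 + 10 log₁₀(B) + NF
10 log₁₀(1.42×10⁷) = 71.52 dB
N = −174 + 71.52 + 6.24 = −96.24 dBm
SNR = P_sig − N = −52.3 − (−96.24) = 43.94 dB → 43.9 dB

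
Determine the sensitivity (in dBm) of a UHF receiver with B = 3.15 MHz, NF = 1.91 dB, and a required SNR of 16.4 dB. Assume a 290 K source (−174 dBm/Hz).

−90.7 dBm

Sensitivity = −174 + 10 log₁₀(B) + NF + SNR_min
= −174 + 64.98 + 1.91 + 16.4
= −90.71 dBm → −90.7 dBm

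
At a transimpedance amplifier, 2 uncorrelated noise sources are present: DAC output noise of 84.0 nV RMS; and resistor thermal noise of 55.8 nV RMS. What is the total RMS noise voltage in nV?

101 nV

Uncorrelated sources add in power (mean-square): V_tot = √(ΣV_i²)
V_tot = √[(8.40×10⁻⁸)² + (5.58×10⁻⁸)²] = 1.01×10⁻⁷ V = 101 nV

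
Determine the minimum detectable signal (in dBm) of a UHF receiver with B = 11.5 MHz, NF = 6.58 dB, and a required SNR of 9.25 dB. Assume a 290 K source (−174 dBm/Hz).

−87.6 dBm

Sensitivity = −174 + 10 log₁₀(B) + NF + SNR_min
= −174 + 70.61 + 6.58 + 9.25
= −87.56 dBm → −87.6 dBm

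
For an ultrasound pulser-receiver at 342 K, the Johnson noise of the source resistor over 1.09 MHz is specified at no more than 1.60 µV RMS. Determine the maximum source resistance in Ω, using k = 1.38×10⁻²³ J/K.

124 Ω

Johnson–Nyquist: V_n = √(4kTRB) ⇒ R = V_n² / (4kTB)
4kTB = 4 × 1.38×10⁻²³ × 342 × 1.09×10⁶ = 2.06×10⁻¹⁴
R = (1.60×10⁻⁶)² / 2.06×10⁻¹⁴ = 1.24×10² Ω = 124 Ω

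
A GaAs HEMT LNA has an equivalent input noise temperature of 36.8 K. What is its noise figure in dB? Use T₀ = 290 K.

0.519 dB

F = 1 + T_e/T₀ = 1 + 36.8/290 = 1.1269
NF = 10 log₁₀(1.1269) = 0.519 dB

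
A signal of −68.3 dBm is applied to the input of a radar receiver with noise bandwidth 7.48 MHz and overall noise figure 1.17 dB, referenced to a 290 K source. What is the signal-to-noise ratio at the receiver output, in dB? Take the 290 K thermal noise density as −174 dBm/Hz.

35.8 dB

Noise floor: N = −174 + 10 log₁₀(B) + NF
10 log₁₀(7.48×10⁶) = 68.74 dB
N = −174 + 68.74 + 1.17 = −104.09 dBm
SNR = P_sig − N = −68.3 − (−104.09) = 35.79 dB → 35.8 dB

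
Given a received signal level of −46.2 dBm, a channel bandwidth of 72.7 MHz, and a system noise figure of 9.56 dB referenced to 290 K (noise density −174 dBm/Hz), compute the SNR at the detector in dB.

Noise floor: N = −174 + 10 log₁₀(B) + NF
10 log₁₀(7.27×10⁷) = 78.62 dB
N = −174 + 78.62 + 9.56 = −85.82 dBm
SNR = P_sig − N = −46.2 − (−85.82) = 39.62 dB → 39.6 dB

39.6 dB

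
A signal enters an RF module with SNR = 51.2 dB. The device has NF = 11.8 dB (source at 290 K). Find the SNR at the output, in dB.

By definition F = SNR_in/SNR_out, so in dB: SNR_out = SNR_in − NF
SNR_out = 51.2 − 11.8 = 39.4 dB

39.4 dB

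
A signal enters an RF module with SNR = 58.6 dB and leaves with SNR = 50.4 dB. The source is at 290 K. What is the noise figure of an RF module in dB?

NF (dB) = SNR_in(dB) − SNR_out(dB) when the source is at T₀
NF = 58.6 − 50.4 = 8.2 dB

8.2 dB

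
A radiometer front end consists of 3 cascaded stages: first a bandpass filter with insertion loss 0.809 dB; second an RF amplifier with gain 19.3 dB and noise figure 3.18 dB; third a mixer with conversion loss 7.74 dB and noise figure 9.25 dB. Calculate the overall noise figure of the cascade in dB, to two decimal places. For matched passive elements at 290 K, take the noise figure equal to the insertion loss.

Convert to linear (a loss of L dB is a gain of −L dB): F_i = 10^(NF_i/10), G_i = 10^(G_i,dB/10)
  Stage 1: F_1 = 10^(0.809/10) = 1.205, G_1 = 10^(−0.809/10) = 0.8300
  Stage 2: F_2 = 10^(3.18/10) = 2.080, G_2 = 10^(19.3/10) = 85.11
  Stage 3: F_3 = 10^(9.25/10) = 8.414, G_3 = 10^(−7.74/10) = 0.1683
Friis cascade:
  F = 1.205 + (2.080 − 1)/0.8300 + (8.414 − 1)/70.65 = 2.610
NF = 10 log₁₀(2.610) = 4.17 dB

4.17 dB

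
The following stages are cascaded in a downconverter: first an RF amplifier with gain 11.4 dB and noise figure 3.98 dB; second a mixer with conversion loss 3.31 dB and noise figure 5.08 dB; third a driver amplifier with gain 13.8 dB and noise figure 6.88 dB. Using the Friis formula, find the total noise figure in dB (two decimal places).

5.14 dB

Convert to linear (a loss of L dB is a gain of −L dB): F_i = 10^(NF_i/10), G_i = 10^(G_i,dB/10)
  Stage 1: F_1 = 10^(3.98/10) = 2.500, G_1 = 10^(11.4/10) = 13.80
  Stage 2: F_2 = 10^(5.08/10) = 3.221, G_2 = 10^(−3.31/10) = 0.4667
  Stage 3: F_3 = 10^(6.88/10) = 4.875, G_3 = 10^(13.8/10) = 23.99
Friis cascade:
  F = 2.500 + (3.221 − 1)/13.80 + (4.875 − 1)/6.442 = 3.263
NF = 10 log₁₀(3.263) = 5.14 dB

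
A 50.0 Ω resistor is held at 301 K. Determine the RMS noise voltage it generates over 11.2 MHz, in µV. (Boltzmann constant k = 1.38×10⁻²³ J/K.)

3.05 µV

V_n = √(4kTRB)
4kTRB = 4 × 1.38×10⁻²³ × 301 × 5.00×10¹ × 1.12×10⁷ = 9.30×10⁻¹² V²
V_n = √(9.30×10⁻¹²) = 3.05×10⁻⁶ V = 3.05 µV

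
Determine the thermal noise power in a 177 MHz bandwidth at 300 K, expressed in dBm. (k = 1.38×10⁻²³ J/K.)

−91.4 dBm

P_n = kTB = 1.38×10⁻²³ × 300 × 1.77×10⁸ = 7.33×10⁻¹³ W
In dBm: 10 log₁₀(7.33×10⁻¹³ / 10⁻³) = −91.4 dBm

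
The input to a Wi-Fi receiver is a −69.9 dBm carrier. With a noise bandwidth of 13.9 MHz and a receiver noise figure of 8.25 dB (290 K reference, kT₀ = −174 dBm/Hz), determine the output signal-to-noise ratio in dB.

24.4 dB

Noise floor: N = −174 + 10 log₁₀(B) + NF
10 log₁₀(1.39×10⁷) = 71.43 dB
N = −174 + 71.43 + 8.25 = −94.32 dBm
SNR = P_sig − N = −69.9 − (−94.32) = 24.42 dB → 24.4 dB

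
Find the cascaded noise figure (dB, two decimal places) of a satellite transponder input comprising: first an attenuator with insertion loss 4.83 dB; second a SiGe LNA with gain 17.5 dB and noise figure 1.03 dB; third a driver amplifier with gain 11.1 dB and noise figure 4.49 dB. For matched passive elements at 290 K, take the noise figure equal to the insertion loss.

5.97 dB

Convert to linear (a loss of L dB is a gain of −L dB): F_i = 10^(NF_i/10), G_i = 10^(G_i,dB/10)
  Stage 1: F_1 = 10^(4.83/10) = 3.041, G_1 = 10^(−4.83/10) = 0.3289
  Stage 2: F_2 = 10^(1.03/10) = 1.268, G_2 = 10^(17.5/10) = 56.23
  Stage 3: F_3 = 10^(4.49/10) = 2.812, G_3 = 10^(11.1/10) = 12.88
Friis cascade:
  F = 3.041 + (1.268 − 1)/0.3289 + (2.812 − 1)/18.49 = 3.953
NF = 10 log₁₀(3.953) = 5.97 dB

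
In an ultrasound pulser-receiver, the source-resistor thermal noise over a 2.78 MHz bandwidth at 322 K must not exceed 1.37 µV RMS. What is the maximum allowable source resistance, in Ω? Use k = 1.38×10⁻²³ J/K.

Johnson–Nyquist: V_n = √(4kTRB) ⇒ R = V_n² / (4kTB)
4kTB = 4 × 1.38×10⁻²³ × 322 × 2.78×10⁶ = 4.94×10⁻¹⁴
R = (1.37×10⁻⁶)² / 4.94×10⁻¹⁴ = 3.80×10¹ Ω = 38.0 Ω

38.0 Ω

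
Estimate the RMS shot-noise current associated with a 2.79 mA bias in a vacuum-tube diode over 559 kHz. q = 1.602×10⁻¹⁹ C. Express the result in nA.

22.4 nA

I_n = √(2qI·B)
2qI·B = 2 × 1.602×10⁻¹⁹ × 2.79×10⁻³ × 5.59×10⁵ = 5.00×10⁻¹⁶ A²
I_n = √(5.00×10⁻¹⁶) = 2.24×10⁻⁸ A = 22.4 nA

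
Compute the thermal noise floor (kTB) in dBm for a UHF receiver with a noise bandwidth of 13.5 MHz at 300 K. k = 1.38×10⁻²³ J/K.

P_n = kTB = 1.38×10⁻²³ × 300 × 1.35×10⁷ = 5.59×10⁻¹⁴ W
In dBm: 10 log₁₀(5.59×10⁻¹⁴ / 10⁻³) = −102.5 dBm

−102.5 dBm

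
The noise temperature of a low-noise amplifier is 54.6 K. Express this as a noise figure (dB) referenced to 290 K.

0.749 dB

F = 1 + T_e/T₀ = 1 + 54.6/290 = 1.18828
NF = 10 log₁₀(1.18828) = 0.749 dB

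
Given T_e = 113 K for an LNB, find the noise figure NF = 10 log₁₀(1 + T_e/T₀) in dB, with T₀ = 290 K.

F = 1 + T_e/T₀ = 1 + 113/290 = 1.38966
NF = 10 log₁₀(1.38966) = 1.43 dB

1.43 dB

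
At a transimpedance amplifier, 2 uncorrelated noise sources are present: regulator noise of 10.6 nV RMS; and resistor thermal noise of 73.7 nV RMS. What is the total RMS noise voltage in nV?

74.5 nV

Uncorrelated sources add in power (mean-square): V_tot = √(ΣV_i²)
V_tot = √[(1.06×10⁻⁸)² + (7.37×10⁻⁸)²] = 7.45×10⁻⁸ V = 74.5 nV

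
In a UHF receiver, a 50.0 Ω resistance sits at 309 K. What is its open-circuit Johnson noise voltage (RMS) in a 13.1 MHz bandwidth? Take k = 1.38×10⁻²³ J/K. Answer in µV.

V_n = √(4kTRB)
4kTRB = 4 × 1.38×10⁻²³ × 309 × 5.00×10¹ × 1.31×10⁷ = 1.12×10⁻¹¹ V²
V_n = √(1.12×10⁻¹¹) = 3.34×10⁻⁶ V = 3.34 µV

3.34 µV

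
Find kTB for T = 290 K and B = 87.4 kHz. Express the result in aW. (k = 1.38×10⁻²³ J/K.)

350 aW

P_n = kTB = 1.38×10⁻²³ × 290 × 8.74×10⁴ = 3.50×10⁻¹⁶ W = 350 aW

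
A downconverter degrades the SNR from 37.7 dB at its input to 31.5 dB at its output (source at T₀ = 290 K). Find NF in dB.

6.2 dB

NF (dB) = SNR_in(dB) − SNR_out(dB) when the source is at T₀
NF = 37.7 − 31.5 = 6.2 dB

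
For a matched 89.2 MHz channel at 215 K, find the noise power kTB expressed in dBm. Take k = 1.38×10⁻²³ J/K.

P_n = kTB = 1.38×10⁻²³ × 215 × 8.92×10⁷ = 2.65×10⁻¹³ W
In dBm: 10 log₁₀(2.65×10⁻¹³ / 10⁻³) = −95.8 dBm

−95.8 dBm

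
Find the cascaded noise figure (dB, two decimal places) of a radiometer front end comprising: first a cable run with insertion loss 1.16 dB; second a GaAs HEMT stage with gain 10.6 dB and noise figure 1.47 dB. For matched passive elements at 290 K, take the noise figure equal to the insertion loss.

Convert to linear (a loss of L dB is a gain of −L dB): F_i = 10^(NF_i/10), G_i = 10^(G_i,dB/10)
  Stage 1: F_1 = 10^(1.16/10) = 1.306, G_1 = 10^(−1.16/10) = 0.7656
  Stage 2: F_2 = 10^(1.47/10) = 1.403, G_2 = 10^(10.6/10) = 11.48
Friis cascade:
  F = 1.306 + (1.403 − 1)/0.7656 = 1.832
NF = 10 log₁₀(1.832) = 2.63 dB

2.63 dB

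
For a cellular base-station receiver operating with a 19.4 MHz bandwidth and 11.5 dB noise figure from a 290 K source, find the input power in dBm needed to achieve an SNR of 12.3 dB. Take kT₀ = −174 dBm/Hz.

−77.3 dBm

Sensitivity = −174 + 10 log₁₀(B) + NF + SNR_min
= −174 + 72.88 + 11.5 + 12.3
= −77.32 dBm → −77.3 dBm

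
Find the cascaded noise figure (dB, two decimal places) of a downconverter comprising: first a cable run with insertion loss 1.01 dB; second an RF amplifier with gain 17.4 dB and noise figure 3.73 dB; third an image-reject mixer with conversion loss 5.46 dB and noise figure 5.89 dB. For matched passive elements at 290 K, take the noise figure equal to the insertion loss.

4.84 dB

Convert to linear (a loss of L dB is a gain of −L dB): F_i = 10^(NF_i/10), G_i = 10^(G_i,dB/10)
  Stage 1: F_1 = 10^(1.01/10) = 1.262, G_1 = 10^(−1.01/10) = 0.7925
  Stage 2: F_2 = 10^(3.73/10) = 2.360, G_2 = 10^(17.4/10) = 54.95
  Stage 3: F_3 = 10^(5.89/10) = 3.882, G_3 = 10^(−5.46/10) = 0.2844
Friis cascade:
  F = 1.262 + (2.360 − 1)/0.7925 + (3.882 − 1)/43.55 = 3.045
NF = 10 log₁₀(3.045) = 4.84 dB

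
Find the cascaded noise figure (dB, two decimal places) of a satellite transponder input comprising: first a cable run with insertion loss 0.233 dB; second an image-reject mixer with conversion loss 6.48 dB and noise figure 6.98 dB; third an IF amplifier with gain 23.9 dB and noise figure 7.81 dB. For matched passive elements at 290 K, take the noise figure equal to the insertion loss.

14.61 dB

Convert to linear (a loss of L dB is a gain of −L dB): F_i = 10^(NF_i/10), G_i = 10^(G_i,dB/10)
  Stage 1: F_1 = 10^(0.233/10) = 1.055, G_1 = 10^(−0.233/10) = 0.9478
  Stage 2: F_2 = 10^(6.98/10) = 4.989, G_2 = 10^(−6.48/10) = 0.2249
  Stage 3: F_3 = 10^(7.81/10) = 6.039, G_3 = 10^(23.9/10) = 245.5
Friis cascade:
  F = 1.055 + (4.989 − 1)/0.9478 + (6.039 − 1)/0.2132 = 28.91
NF = 10 log₁₀(28.91) = 14.61 dB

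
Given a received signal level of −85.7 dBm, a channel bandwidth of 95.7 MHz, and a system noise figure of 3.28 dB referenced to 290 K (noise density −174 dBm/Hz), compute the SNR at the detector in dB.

5.2 dB

Noise floor: N = −174 + 10 log₁₀(B) + NF
10 log₁₀(9.57×10⁷) = 79.81 dB
N = −174 + 79.81 + 3.28 = −90.91 dBm
SNR = P_sig − N = −85.7 − (−90.91) = 5.21 dB → 5.2 dB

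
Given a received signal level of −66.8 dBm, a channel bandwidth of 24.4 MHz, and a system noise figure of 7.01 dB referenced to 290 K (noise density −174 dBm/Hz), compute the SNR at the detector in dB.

Noise floor: N = −174 + 10 log₁₀(B) + NF
10 log₁₀(2.44×10⁷) = 73.87 dB
N = −174 + 73.87 + 7.01 = −93.12 dBm
SNR = P_sig − N = −66.8 − (−93.12) = 26.32 dB → 26.3 dB

26.3 dB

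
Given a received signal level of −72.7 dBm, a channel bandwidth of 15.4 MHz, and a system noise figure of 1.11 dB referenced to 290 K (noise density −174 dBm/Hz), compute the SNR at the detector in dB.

Noise floor: N = −174 + 10 log₁₀(B) + NF
10 log₁₀(1.54×10⁷) = 71.88 dB
N = −174 + 71.88 + 1.11 = −101.01 dBm
SNR = P_sig − N = −72.7 − (−101.01) = 28.31 dB → 28.3 dB

28.3 dB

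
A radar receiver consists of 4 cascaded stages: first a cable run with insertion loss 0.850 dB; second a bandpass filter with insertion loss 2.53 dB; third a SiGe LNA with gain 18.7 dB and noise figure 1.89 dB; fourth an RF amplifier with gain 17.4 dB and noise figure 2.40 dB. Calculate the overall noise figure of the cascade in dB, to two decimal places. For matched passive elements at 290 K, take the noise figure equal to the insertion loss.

5.30 dB

Convert to linear (a loss of L dB is a gain of −L dB): F_i = 10^(NF_i/10), G_i = 10^(G_i,dB/10)
  Stage 1: F_1 = 10^(0.850/10) = 1.216, G_1 = 10^(−0.850/10) = 0.8222
  Stage 2: F_2 = 10^(2.53/10) = 1.791, G_2 = 10^(−2.53/10) = 0.5585
  Stage 3: F_3 = 10^(1.89/10) = 1.545, G_3 = 10^(18.7/10) = 74.13
  Stage 4: F_4 = 10^(2.40/10) = 1.738, G_4 = 10^(17.4/10) = 54.95
Friis cascade:
  F = 1.216 + (1.791 − 1)/0.8222 + (1.545 − 1)/0.4592 + (1.738 − 1)/34.04 = 3.387
NF = 10 log₁₀(3.387) = 5.30 dB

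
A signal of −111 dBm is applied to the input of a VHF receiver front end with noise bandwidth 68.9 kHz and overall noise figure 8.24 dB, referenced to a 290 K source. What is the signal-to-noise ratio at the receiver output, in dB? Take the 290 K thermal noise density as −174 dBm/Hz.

6.4 dB

Noise floor: N = −174 + 10 log₁₀(B) + NF
10 log₁₀(6.89×10⁴) = 48.38 dB
N = −174 + 48.38 + 8.24 = −117.38 dBm
SNR = P_sig − N = −111 − (−117.38) = 6.38 dB → 6.4 dB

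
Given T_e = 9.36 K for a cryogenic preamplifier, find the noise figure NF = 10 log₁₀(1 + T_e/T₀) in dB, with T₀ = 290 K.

F = 1 + T_e/T₀ = 1 + 9.36/290 = 1.03228
NF = 10 log₁₀(1.03228) = 0.138 dB

0.138 dB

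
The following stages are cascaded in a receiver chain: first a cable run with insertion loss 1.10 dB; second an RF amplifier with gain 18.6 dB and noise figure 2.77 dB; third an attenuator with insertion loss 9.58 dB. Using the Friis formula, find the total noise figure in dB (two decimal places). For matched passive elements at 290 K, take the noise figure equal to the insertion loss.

4.12 dB

Convert to linear (a loss of L dB is a gain of −L dB): F_i = 10^(NF_i/10), G_i = 10^(G_i,dB/10)
  Stage 1: F_1 = 10^(1.10/10) = 1.288, G_1 = 10^(−1.10/10) = 0.7762
  Stage 2: F_2 = 10^(2.77/10) = 1.892, G_2 = 10^(18.6/10) = 72.44
  Stage 3: F_3 = 10^(9.58/10) = 9.078, G_3 = 10^(−9.58/10) = 0.1102
Friis cascade:
  F = 1.288 + (1.892 − 1)/0.7762 + (9.078 − 1)/56.23 = 2.581
NF = 10 log₁₀(2.581) = 4.12 dB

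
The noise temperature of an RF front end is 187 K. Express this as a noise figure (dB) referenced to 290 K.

F = 1 + T_e/T₀ = 1 + 187/290 = 1.64483
NF = 10 log₁₀(1.64483) = 2.16 dB

2.16 dB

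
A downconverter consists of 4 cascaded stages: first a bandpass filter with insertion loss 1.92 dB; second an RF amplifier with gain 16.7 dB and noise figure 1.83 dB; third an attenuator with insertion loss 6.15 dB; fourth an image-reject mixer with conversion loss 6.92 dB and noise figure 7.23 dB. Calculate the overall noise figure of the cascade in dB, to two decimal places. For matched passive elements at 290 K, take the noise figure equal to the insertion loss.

Convert to linear (a loss of L dB is a gain of −L dB): F_i = 10^(NF_i/10), G_i = 10^(G_i,dB/10)
  Stage 1: F_1 = 10^(1.92/10) = 1.556, G_1 = 10^(−1.92/10) = 0.6427
  Stage 2: F_2 = 10^(1.83/10) = 1.524, G_2 = 10^(16.7/10) = 46.77
  Stage 3: F_3 = 10^(6.15/10) = 4.121, G_3 = 10^(−6.15/10) = 0.2427
  Stage 4: F_4 = 10^(7.23/10) = 5.284, G_4 = 10^(−6.92/10) = 0.2032
Friis cascade:
  F = 1.556 + (1.524 − 1)/0.6427 + (4.121 − 1)/30.06 + (5.284 − 1)/7.295 = 3.063
NF = 10 log₁₀(3.063) = 4.86 dB

4.86 dB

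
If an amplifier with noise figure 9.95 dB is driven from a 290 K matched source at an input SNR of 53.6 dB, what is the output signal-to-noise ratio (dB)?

By definition F = SNR_in/SNR_out, so in dB: SNR_out = SNR_in − NF
SNR_out = 53.6 − 9.95 = 43.65 dB

43.65 dB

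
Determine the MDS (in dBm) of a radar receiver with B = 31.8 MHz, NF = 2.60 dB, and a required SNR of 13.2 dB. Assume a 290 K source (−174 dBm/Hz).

−83.2 dBm

Sensitivity = −174 + 10 log₁₀(B) + NF + SNR_min
= −174 + 75.02 + 2.60 + 13.2
= −83.18 dBm → −83.2 dBm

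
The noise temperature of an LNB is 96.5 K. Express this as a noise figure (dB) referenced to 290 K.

F = 1 + T_e/T₀ = 1 + 96.5/290 = 1.33276
NF = 10 log₁₀(1.33276) = 1.25 dB

1.25 dB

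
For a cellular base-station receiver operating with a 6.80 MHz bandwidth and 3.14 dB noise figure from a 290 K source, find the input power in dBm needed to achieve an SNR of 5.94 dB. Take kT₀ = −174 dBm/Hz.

−96.6 dBm

Sensitivity = −174 + 10 log₁₀(B) + NF + SNR_min
= −174 + 68.33 + 3.14 + 5.94
= −96.59 dBm → −96.6 dBm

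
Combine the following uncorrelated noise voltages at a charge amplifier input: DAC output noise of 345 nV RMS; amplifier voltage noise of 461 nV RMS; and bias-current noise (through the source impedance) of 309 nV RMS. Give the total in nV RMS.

Uncorrelated sources add in power (mean-square): V_tot = √(ΣV_i²)
V_tot = √[(3.45×10⁻⁷)² + (4.61×10⁻⁷)² + (3.09×10⁻⁷)²] = 6.53×10⁻⁷ V = 653 nV

653 nV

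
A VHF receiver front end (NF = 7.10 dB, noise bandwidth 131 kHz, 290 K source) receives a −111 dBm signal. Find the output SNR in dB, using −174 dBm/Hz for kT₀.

4.7 dB

Noise floor: N = −174 + 10 log₁₀(B) + NF
10 log₁₀(1.31×10⁵) = 51.17 dB
N = −174 + 51.17 + 7.10 = −115.73 dBm
SNR = P_sig − N = −111 − (−115.73) = 4.73 dB → 4.7 dB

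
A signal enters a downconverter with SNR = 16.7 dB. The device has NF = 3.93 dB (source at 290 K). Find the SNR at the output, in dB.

By definition F = SNR_in/SNR_out, so in dB: SNR_out = SNR_in − NF
SNR_out = 16.7 − 3.93 = 12.77 dB

12.77 dB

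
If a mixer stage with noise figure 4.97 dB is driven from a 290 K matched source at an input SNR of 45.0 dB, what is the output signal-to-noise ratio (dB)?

40.03 dB

By definition F = SNR_in/SNR_out, so in dB: SNR_out = SNR_in − NF
SNR_out = 45.0 − 4.97 = 40.03 dB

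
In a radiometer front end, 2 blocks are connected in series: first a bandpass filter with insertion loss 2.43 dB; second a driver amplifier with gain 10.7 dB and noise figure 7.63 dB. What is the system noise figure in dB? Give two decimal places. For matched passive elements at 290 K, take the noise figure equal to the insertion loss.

10.06 dB

Convert to linear (a loss of L dB is a gain of −L dB): F_i = 10^(NF_i/10), G_i = 10^(G_i,dB/10)
  Stage 1: F_1 = 10^(2.43/10) = 1.750, G_1 = 10^(−2.43/10) = 0.5715
  Stage 2: F_2 = 10^(7.63/10) = 5.794, G_2 = 10^(10.7/10) = 11.75
Friis cascade:
  F = 1.750 + (5.794 − 1)/0.5715 = 10.14
NF = 10 log₁₀(10.14) = 10.06 dB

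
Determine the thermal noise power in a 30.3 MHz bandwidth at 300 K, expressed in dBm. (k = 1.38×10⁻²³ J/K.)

−99.0 dBm

P_n = kTB = 1.38×10⁻²³ × 300 × 3.03×10⁷ = 1.25×10⁻¹³ W
In dBm: 10 log₁₀(1.25×10⁻¹³ / 10⁻³) = −99.0 dBm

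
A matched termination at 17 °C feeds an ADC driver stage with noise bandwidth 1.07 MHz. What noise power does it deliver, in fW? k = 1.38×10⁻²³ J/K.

T = 17 °C + 273.15 = 290.15 K
P_n = kTB = 1.38×10⁻²³ × 290.15 × 1.07×10⁶ = 4.28×10⁻¹⁵ W = 4.28 fW

4.28 fW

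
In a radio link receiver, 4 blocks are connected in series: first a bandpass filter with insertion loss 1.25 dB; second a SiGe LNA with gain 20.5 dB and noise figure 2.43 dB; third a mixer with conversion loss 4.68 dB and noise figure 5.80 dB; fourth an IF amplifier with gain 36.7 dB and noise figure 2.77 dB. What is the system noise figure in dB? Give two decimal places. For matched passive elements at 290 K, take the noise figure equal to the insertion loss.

Convert to linear (a loss of L dB is a gain of −L dB): F_i = 10^(NF_i/10), G_i = 10^(G_i,dB/10)
  Stage 1: F_1 = 10^(1.25/10) = 1.334, G_1 = 10^(−1.25/10) = 0.7499
  Stage 2: F_2 = 10^(2.43/10) = 1.750, G_2 = 10^(20.5/10) = 112.2
  Stage 3: F_3 = 10^(5.80/10) = 3.802, G_3 = 10^(−4.68/10) = 0.3404
  Stage 4: F_4 = 10^(2.77/10) = 1.892, G_4 = 10^(36.7/10) = 4677
Friis cascade:
  F = 1.334 + (1.750 − 1)/0.7499 + (3.802 − 1)/84.14 + (1.892 − 1)/28.64 = 2.398
NF = 10 log₁₀(2.398) = 3.80 dB

3.80 dB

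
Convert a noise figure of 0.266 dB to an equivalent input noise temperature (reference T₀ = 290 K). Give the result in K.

F = 10^(0.266/10) = 1.06316
T_e = (F − 1)·T₀ = (1.06316 − 1) × 290 = 18.3 K

18.3 K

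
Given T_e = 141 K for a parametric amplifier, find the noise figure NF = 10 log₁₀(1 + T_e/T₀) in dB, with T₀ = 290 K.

1.72 dB

F = 1 + T_e/T₀ = 1 + 141/290 = 1.48621
NF = 10 log₁₀(1.48621) = 1.72 dB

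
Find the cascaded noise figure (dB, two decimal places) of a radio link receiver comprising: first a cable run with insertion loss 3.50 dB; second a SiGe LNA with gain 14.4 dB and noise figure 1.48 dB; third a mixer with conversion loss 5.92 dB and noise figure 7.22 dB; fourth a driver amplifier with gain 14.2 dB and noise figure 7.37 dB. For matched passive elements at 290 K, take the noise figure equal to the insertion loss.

6.91 dB

Convert to linear (a loss of L dB is a gain of −L dB): F_i = 10^(NF_i/10), G_i = 10^(G_i,dB/10)
  Stage 1: F_1 = 10^(3.50/10) = 2.239, G_1 = 10^(−3.50/10) = 0.4467
  Stage 2: F_2 = 10^(1.48/10) = 1.406, G_2 = 10^(14.4/10) = 27.54
  Stage 3: F_3 = 10^(7.22/10) = 5.272, G_3 = 10^(−5.92/10) = 0.2559
  Stage 4: F_4 = 10^(7.37/10) = 5.458, G_4 = 10^(14.2/10) = 26.30
Friis cascade:
  F = 2.239 + (1.406 − 1)/0.4467 + (5.272 − 1)/12.30 + (5.458 − 1)/3.148 = 4.911
NF = 10 log₁₀(4.911) = 6.91 dB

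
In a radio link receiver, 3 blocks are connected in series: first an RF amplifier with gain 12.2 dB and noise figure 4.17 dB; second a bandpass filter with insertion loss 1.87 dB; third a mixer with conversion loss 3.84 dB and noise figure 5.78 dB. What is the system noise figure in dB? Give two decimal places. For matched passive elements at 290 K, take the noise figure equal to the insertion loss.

4.63 dB

Convert to linear (a loss of L dB is a gain of −L dB): F_i = 10^(NF_i/10), G_i = 10^(G_i,dB/10)
  Stage 1: F_1 = 10^(4.17/10) = 2.612, G_1 = 10^(12.2/10) = 16.60
  Stage 2: F_2 = 10^(1.87/10) = 1.538, G_2 = 10^(−1.87/10) = 0.6501
  Stage 3: F_3 = 10^(5.78/10) = 3.784, G_3 = 10^(−3.84/10) = 0.4130
Friis cascade:
  F = 2.612 + (1.538 − 1)/16.60 + (3.784 − 1)/10.79 = 2.903
NF = 10 log₁₀(2.903) = 4.63 dB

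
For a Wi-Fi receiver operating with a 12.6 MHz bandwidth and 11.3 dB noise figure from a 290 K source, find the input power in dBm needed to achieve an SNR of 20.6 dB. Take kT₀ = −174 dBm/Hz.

Sensitivity = −174 + 10 log₁₀(B) + NF + SNR_min
= −174 + 71 + 11.3 + 20.6
= −71.1 dBm → −71.1 dBm

−71.1 dBm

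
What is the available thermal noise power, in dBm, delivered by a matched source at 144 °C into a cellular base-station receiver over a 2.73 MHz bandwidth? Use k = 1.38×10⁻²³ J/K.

T = 144 °C + 273.15 = 417.15 K
P_n = kTB = 1.38×10⁻²³ × 417.15 × 2.73×10⁶ = 1.57×10⁻¹⁴ W
In dBm: 10 log₁₀(1.57×10⁻¹⁴ / 10⁻³) = −108.0 dBm

−108.0 dBm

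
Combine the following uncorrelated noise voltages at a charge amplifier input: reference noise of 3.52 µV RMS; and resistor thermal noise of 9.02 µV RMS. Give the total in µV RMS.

Uncorrelated sources add in power (mean-square): V_tot = √(ΣV_i²)
V_tot = √[(3.52×10⁻⁶)² + (9.02×10⁻⁶)²] = 9.68×10⁻⁶ V = 9.68 µV

9.68 µV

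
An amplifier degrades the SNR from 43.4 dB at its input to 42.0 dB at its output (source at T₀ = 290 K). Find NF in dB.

NF (dB) = SNR_in(dB) − SNR_out(dB) when the source is at T₀
NF = 43.4 − 42.0 = 1.4 dB

1.4 dB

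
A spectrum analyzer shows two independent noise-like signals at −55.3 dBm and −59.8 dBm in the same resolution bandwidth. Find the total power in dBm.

Convert to linear, add, convert back:
P₁ = 2.95×10⁻⁹ W, P₂ = 1.05×10⁻⁹ W
P_tot = 4.00×10⁻⁹ W → 10 log₁₀(P_tot / 10⁻³) = −54.0 dBm

−54.0 dBm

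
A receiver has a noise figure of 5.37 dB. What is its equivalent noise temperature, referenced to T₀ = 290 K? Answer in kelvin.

709 K

F = 10^(5.37/10) = 3.4435
T_e = (F − 1)·T₀ = (3.4435 − 1) × 290 = 709 K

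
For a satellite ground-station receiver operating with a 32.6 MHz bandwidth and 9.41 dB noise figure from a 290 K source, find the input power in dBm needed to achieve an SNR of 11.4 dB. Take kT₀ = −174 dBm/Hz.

−78.1 dBm

Sensitivity = −174 + 10 log₁₀(B) + NF + SNR_min
= −174 + 75.13 + 9.41 + 11.4
= −78.06 dBm → −78.1 dBm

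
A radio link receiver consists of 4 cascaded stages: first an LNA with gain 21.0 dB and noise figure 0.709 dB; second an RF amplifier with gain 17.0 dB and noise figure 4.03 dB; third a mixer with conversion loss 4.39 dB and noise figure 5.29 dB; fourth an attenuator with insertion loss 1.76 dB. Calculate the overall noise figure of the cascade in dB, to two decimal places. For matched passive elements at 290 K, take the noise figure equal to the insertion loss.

0.76 dB

Convert to linear (a loss of L dB is a gain of −L dB): F_i = 10^(NF_i/10), G_i = 10^(G_i,dB/10)
  Stage 1: F_1 = 10^(0.709/10) = 1.177, G_1 = 10^(21.0/10) = 125.9
  Stage 2: F_2 = 10^(4.03/10) = 2.529, G_2 = 10^(17.0/10) = 50.12
  Stage 3: F_3 = 10^(5.29/10) = 3.381, G_3 = 10^(−4.39/10) = 0.3639
  Stage 4: F_4 = 10^(1.76/10) = 1.500, G_4 = 10^(−1.76/10) = 0.6668
Friis cascade:
  F = 1.177 + (2.529 − 1)/125.9 + (3.381 − 1)/6310 + (1.500 − 1)/2296 = 1.190
NF = 10 log₁₀(1.190) = 0.76 dB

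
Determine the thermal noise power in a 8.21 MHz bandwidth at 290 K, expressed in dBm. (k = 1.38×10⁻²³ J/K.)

−104.8 dBm

P_n = kTB = 1.38×10⁻²³ × 290 × 8.21×10⁶ = 3.29×10⁻¹⁴ W
In dBm: 10 log₁₀(3.29×10⁻¹⁴ / 10⁻³) = −104.8 dBm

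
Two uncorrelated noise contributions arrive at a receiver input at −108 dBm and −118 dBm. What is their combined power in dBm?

Convert to linear, add, convert back:
P₁ = 1.58×10⁻¹⁴ W, P₂ = 1.58×10⁻¹⁵ W
P_tot = 1.74×10⁻¹⁴ W → 10 log₁₀(P_tot / 10⁻³) = −107.6 dBm

−107.6 dBm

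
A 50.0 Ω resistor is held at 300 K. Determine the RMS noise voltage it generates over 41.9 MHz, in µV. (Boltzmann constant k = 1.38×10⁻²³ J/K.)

V_n = √(4kTRB)
4kTRB = 4 × 1.38×10⁻²³ × 300 × 5.00×10¹ × 4.19×10⁷ = 3.47×10⁻¹¹ V²
V_n = √(3.47×10⁻¹¹) = 5.89×10⁻⁶ V = 5.89 µV

5.89 µV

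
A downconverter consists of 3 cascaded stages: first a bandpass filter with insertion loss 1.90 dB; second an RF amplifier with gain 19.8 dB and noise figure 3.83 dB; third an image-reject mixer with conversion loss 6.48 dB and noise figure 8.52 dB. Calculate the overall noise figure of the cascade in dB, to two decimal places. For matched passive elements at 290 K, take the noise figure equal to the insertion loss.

5.84 dB

Convert to linear (a loss of L dB is a gain of −L dB): F_i = 10^(NF_i/10), G_i = 10^(G_i,dB/10)
  Stage 1: F_1 = 10^(1.90/10) = 1.549, G_1 = 10^(−1.90/10) = 0.6457
  Stage 2: F_2 = 10^(3.83/10) = 2.415, G_2 = 10^(19.8/10) = 95.50
  Stage 3: F_3 = 10^(8.52/10) = 7.112, G_3 = 10^(−6.48/10) = 0.2249
Friis cascade:
  F = 1.549 + (2.415 − 1)/0.6457 + (7.112 − 1)/61.66 = 3.840
NF = 10 log₁₀(3.840) = 5.84 dB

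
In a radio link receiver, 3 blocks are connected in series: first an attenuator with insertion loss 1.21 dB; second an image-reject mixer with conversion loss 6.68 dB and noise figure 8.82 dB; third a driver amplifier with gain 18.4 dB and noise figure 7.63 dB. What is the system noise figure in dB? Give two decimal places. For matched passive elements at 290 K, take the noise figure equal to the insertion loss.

Convert to linear (a loss of L dB is a gain of −L dB): F_i = 10^(NF_i/10), G_i = 10^(G_i,dB/10)
  Stage 1: F_1 = 10^(1.21/10) = 1.321, G_1 = 10^(−1.21/10) = 0.7568
  Stage 2: F_2 = 10^(8.82/10) = 7.621, G_2 = 10^(−6.68/10) = 0.2148
  Stage 3: F_3 = 10^(7.63/10) = 5.794, G_3 = 10^(18.4/10) = 69.18
Friis cascade:
  F = 1.321 + (7.621 − 1)/0.7568 + (5.794 − 1)/0.1626 = 39.56
NF = 10 log₁₀(39.56) = 15.97 dB

15.97 dB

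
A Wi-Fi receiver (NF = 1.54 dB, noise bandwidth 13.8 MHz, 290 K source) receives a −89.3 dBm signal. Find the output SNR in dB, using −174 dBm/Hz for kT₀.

Noise floor: N = −174 + 10 log₁₀(B) + NF
10 log₁₀(1.38×10⁷) = 71.4 dB
N = −174 + 71.4 + 1.54 = −101.06 dBm
SNR = P_sig − N = −89.3 − (−101.06) = 11.76 dB → 11.8 dB

11.8 dB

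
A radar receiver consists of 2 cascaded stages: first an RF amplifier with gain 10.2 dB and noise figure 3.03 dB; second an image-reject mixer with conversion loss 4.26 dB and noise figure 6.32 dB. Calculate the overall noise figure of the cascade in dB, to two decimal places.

Convert to linear (a loss of L dB is a gain of −L dB): F_i = 10^(NF_i/10), G_i = 10^(G_i,dB/10)
  Stage 1: F_1 = 10^(3.03/10) = 2.009, G_1 = 10^(10.2/10) = 10.47
  Stage 2: F_2 = 10^(6.32/10) = 4.285, G_2 = 10^(−4.26/10) = 0.3750
Friis cascade:
  F = 2.009 + (4.285 − 1)/10.47 = 2.323
NF = 10 log₁₀(2.323) = 3.66 dB

3.66 dB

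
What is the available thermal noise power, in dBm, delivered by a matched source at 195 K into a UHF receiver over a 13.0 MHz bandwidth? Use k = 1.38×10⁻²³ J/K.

P_n = kTB = 1.38×10⁻²³ × 195 × 1.30×10⁷ = 3.50×10⁻¹⁴ W
In dBm: 10 log₁₀(3.50×10⁻¹⁴ / 10⁻³) = −104.6 dBm

−104.6 dBm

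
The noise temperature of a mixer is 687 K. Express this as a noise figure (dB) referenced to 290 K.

5.27 dB

F = 1 + T_e/T₀ = 1 + 687/290 = 3.36897
NF = 10 log₁₀(3.36897) = 5.27 dB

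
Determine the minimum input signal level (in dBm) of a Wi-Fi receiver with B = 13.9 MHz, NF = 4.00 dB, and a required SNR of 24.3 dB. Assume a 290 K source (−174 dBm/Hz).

−74.3 dBm

Sensitivity = −174 + 10 log₁₀(B) + NF + SNR_min
= −174 + 71.43 + 4.00 + 24.3
= −74.27 dBm → −74.3 dBm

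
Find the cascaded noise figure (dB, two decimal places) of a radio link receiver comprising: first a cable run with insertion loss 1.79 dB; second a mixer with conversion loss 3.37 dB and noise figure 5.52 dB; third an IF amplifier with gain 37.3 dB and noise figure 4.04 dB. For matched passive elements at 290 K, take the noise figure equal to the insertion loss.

10.18 dB

Convert to linear (a loss of L dB is a gain of −L dB): F_i = 10^(NF_i/10), G_i = 10^(G_i,dB/10)
  Stage 1: F_1 = 10^(1.79/10) = 1.510, G_1 = 10^(−1.79/10) = 0.6622
  Stage 2: F_2 = 10^(5.52/10) = 3.565, G_2 = 10^(−3.37/10) = 0.4603
  Stage 3: F_3 = 10^(4.04/10) = 2.535, G_3 = 10^(37.3/10) = 5370
Friis cascade:
  F = 1.510 + (3.565 − 1)/0.6622 + (2.535 − 1)/0.3048 = 10.42
NF = 10 log₁₀(10.42) = 10.18 dB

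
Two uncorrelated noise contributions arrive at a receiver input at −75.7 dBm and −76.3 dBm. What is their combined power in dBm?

−73.0 dBm

Convert to linear, add, convert back:
P₁ = 2.69×10⁻¹¹ W, P₂ = 2.34×10⁻¹¹ W
P_tot = 5.04×10⁻¹¹ W → 10 log₁₀(P_tot / 10⁻³) = −73.0 dBm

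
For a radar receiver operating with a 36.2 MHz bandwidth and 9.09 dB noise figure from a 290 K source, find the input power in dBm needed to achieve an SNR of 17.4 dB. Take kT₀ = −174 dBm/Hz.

−71.9 dBm

Sensitivity = −174 + 10 log₁₀(B) + NF + SNR_min
= −174 + 75.59 + 9.09 + 17.4
= −71.92 dBm → −71.9 dBm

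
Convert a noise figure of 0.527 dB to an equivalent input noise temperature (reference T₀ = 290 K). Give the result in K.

37.4 K

F = 10^(0.527/10) = 1.12902
T_e = (F − 1)·T₀ = (1.12902 − 1) × 290 = 37.4 K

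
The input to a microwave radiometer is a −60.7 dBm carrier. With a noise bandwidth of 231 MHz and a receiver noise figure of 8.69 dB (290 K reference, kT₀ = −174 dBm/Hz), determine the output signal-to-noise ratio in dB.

Noise floor: N = −174 + 10 log₁₀(B) + NF
10 log₁₀(2.31×10⁸) = 83.64 dB
N = −174 + 83.64 + 8.69 = −81.67 dBm
SNR = P_sig − N = −60.7 − (−81.67) = 20.97 dB → 21.0 dB

21.0 dB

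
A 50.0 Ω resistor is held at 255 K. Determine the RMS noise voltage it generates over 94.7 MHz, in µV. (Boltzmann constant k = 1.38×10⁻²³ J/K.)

V_n = √(4kTRB)
4kTRB = 4 × 1.38×10⁻²³ × 255 × 5.00×10¹ × 9.47×10⁷ = 6.66×10⁻¹¹ V²
V_n = √(6.66×10⁻¹¹) = 8.16×10⁻⁶ V = 8.16 µV

8.16 µV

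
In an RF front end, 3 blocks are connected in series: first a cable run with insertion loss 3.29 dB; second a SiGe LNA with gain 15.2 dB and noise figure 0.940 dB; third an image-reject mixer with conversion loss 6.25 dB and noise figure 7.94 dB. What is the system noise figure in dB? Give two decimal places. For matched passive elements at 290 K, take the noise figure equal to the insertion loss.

Convert to linear (a loss of L dB is a gain of −L dB): F_i = 10^(NF_i/10), G_i = 10^(G_i,dB/10)
  Stage 1: F_1 = 10^(3.29/10) = 2.133, G_1 = 10^(−3.29/10) = 0.4688
  Stage 2: F_2 = 10^(0.940/10) = 1.242, G_2 = 10^(15.2/10) = 33.11
  Stage 3: F_3 = 10^(7.94/10) = 6.223, G_3 = 10^(−6.25/10) = 0.2371
Friis cascade:
  F = 2.133 + (1.242 − 1)/0.4688 + (6.223 − 1)/15.52 = 2.985
NF = 10 log₁₀(2.985) = 4.75 dB

4.75 dB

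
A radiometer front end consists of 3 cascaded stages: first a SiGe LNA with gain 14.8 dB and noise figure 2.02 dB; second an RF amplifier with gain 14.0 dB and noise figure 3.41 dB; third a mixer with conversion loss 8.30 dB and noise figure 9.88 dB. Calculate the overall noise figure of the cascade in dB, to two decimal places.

Convert to linear (a loss of L dB is a gain of −L dB): F_i = 10^(NF_i/10), G_i = 10^(G_i,dB/10)
  Stage 1: F_1 = 10^(2.02/10) = 1.592, G_1 = 10^(14.8/10) = 30.20
  Stage 2: F_2 = 10^(3.41/10) = 2.193, G_2 = 10^(14.0/10) = 25.12
  Stage 3: F_3 = 10^(9.88/10) = 9.727, G_3 = 10^(−8.30/10) = 0.1479
Friis cascade:
  F = 1.592 + (2.193 − 1)/30.20 + (9.727 − 1)/758.6 = 1.643
NF = 10 log₁₀(1.643) = 2.16 dB

2.16 dB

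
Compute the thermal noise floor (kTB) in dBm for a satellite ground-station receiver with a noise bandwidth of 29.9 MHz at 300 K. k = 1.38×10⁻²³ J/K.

−99.1 dBm

P_n = kTB = 1.38×10⁻²³ × 300 × 2.99×10⁷ = 1.24×10⁻¹³ W
In dBm: 10 log₁₀(1.24×10⁻¹³ / 10⁻³) = −99.1 dBm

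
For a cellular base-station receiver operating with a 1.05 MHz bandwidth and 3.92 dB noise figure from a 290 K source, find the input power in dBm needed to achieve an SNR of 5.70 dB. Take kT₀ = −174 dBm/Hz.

Sensitivity = −174 + 10 log₁₀(B) + NF + SNR_min
= −174 + 60.21 + 3.92 + 5.70
= −104.17 dBm → −104.2 dBm

−104.2 dBm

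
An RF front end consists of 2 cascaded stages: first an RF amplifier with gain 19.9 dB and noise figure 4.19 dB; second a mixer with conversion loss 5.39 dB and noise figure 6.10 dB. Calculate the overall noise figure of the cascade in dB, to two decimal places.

4.24 dB

Convert to linear (a loss of L dB is a gain of −L dB): F_i = 10^(NF_i/10), G_i = 10^(G_i,dB/10)
  Stage 1: F_1 = 10^(4.19/10) = 2.624, G_1 = 10^(19.9/10) = 97.72
  Stage 2: F_2 = 10^(6.10/10) = 4.074, G_2 = 10^(−5.39/10) = 0.2891
Friis cascade:
  F = 2.624 + (4.074 − 1)/97.72 = 2.656
NF = 10 log₁₀(2.656) = 4.24 dB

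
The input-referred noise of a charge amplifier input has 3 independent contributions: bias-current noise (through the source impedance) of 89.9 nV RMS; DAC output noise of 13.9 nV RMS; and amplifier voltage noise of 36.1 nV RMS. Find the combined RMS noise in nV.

Uncorrelated sources add in power (mean-square): V_tot = √(ΣV_i²)
V_tot = √[(8.99×10⁻⁸)² + (1.39×10⁻⁸)² + (3.61×10⁻⁸)²] = 9.79×10⁻⁸ V = 97.9 nV

97.9 nV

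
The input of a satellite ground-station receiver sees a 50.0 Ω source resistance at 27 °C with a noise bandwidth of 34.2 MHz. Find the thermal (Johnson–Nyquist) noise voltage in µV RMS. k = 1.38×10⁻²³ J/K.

T = 27 °C + 273.15 = 300.15 K
V_n = √(4kTRB)
4kTRB = 4 × 1.38×10⁻²³ × 300.15 × 5.00×10¹ × 3.42×10⁷ = 2.83×10⁻¹¹ V²
V_n = √(2.83×10⁻¹¹) = 5.32×10⁻⁶ V = 5.32 µV

5.32 µV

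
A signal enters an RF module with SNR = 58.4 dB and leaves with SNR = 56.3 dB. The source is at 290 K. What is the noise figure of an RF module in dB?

NF (dB) = SNR_in(dB) − SNR_out(dB) when the source is at T₀
NF = 58.4 − 56.3 = 2.1 dB

2.1 dB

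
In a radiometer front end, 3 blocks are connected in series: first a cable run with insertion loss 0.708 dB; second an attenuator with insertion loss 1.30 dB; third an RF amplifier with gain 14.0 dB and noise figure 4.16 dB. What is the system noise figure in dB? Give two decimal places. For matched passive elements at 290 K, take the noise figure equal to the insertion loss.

6.17 dB

Convert to linear (a loss of L dB is a gain of −L dB): F_i = 10^(NF_i/10), G_i = 10^(G_i,dB/10)
  Stage 1: F_1 = 10^(0.708/10) = 1.177, G_1 = 10^(−0.708/10) = 0.8496
  Stage 2: F_2 = 10^(1.30/10) = 1.349, G_2 = 10^(−1.30/10) = 0.7413
  Stage 3: F_3 = 10^(4.16/10) = 2.606, G_3 = 10^(14.0/10) = 25.12
Friis cascade:
  F = 1.177 + (1.349 − 1)/0.8496 + (2.606 − 1)/0.6298 = 4.138
NF = 10 log₁₀(4.138) = 6.17 dB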